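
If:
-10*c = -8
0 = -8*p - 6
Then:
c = 4/5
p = -3/4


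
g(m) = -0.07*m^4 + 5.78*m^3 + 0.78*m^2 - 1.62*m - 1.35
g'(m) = -0.28*m^3 + 17.34*m^2 + 1.56*m - 1.62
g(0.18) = -1.58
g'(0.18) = -0.78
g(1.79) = 30.68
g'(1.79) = 55.13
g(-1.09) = -6.24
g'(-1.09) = 17.64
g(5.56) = 940.32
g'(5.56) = 494.97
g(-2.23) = -59.69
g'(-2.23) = 84.24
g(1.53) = 18.32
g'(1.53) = 40.36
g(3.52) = 243.96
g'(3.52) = 206.51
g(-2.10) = -49.40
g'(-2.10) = 74.17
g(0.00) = -1.35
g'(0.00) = -1.62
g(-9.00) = -4596.48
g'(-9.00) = 1593.00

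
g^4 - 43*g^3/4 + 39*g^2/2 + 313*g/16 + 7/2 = (g - 8)*(g - 7/2)*(g + 1/4)*(g + 1/2)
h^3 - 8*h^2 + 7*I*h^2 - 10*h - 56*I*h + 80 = (h - 8)*(h + 2*I)*(h + 5*I)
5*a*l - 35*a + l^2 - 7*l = (5*a + l)*(l - 7)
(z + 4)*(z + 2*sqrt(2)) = z^2 + 2*sqrt(2)*z + 4*z + 8*sqrt(2)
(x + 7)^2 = x^2 + 14*x + 49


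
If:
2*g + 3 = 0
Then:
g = -3/2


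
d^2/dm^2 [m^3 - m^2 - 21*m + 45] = 6*m - 2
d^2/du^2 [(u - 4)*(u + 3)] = 2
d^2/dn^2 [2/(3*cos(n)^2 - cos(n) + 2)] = 2*(36*sin(n)^4 + 5*sin(n)^2 + 53*cos(n)/4 - 9*cos(3*n)/4 - 31)/(3*sin(n)^2 + cos(n) - 5)^3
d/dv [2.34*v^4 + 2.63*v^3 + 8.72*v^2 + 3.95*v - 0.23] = 9.36*v^3 + 7.89*v^2 + 17.44*v + 3.95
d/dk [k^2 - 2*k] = 2*k - 2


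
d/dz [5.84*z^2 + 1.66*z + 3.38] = 11.68*z + 1.66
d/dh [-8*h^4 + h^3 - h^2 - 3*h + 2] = -32*h^3 + 3*h^2 - 2*h - 3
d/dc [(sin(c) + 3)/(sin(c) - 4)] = -7*cos(c)/(sin(c) - 4)^2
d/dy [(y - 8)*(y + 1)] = 2*y - 7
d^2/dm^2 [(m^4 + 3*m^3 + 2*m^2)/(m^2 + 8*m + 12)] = 2*(m^3 + 18*m^2 + 108*m + 36)/(m^3 + 18*m^2 + 108*m + 216)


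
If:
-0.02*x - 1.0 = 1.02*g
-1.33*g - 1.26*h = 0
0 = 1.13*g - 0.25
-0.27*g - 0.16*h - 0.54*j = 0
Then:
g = 0.22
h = -0.23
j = -0.04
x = -61.28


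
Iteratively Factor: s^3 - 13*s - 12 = (s + 3)*(s^2 - 3*s - 4) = (s - 4)*(s + 3)*(s + 1)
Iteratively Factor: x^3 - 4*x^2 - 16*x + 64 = (x - 4)*(x^2 - 16) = (x - 4)^2*(x + 4)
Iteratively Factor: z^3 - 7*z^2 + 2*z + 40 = (z - 5)*(z^2 - 2*z - 8) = (z - 5)*(z - 4)*(z + 2)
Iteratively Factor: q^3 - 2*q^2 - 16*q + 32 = (q + 4)*(q^2 - 6*q + 8) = (q - 4)*(q + 4)*(q - 2)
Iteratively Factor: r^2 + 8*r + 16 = (r + 4)*(r + 4)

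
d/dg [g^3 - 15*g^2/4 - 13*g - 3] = 3*g^2 - 15*g/2 - 13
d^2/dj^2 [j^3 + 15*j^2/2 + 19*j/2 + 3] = 6*j + 15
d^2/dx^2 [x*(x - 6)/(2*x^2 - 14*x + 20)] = (x^3 - 30*x^2 + 180*x - 320)/(x^6 - 21*x^5 + 177*x^4 - 763*x^3 + 1770*x^2 - 2100*x + 1000)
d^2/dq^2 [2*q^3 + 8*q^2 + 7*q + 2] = 12*q + 16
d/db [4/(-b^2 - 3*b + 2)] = 4*(2*b + 3)/(b^2 + 3*b - 2)^2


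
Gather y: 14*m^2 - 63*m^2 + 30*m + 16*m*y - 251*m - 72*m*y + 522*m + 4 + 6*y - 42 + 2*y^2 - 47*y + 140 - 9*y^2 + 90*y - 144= -49*m^2 + 301*m - 7*y^2 + y*(49 - 56*m) - 42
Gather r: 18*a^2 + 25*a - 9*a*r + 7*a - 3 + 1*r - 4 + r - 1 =18*a^2 + 32*a + r*(2 - 9*a) - 8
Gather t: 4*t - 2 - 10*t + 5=3 - 6*t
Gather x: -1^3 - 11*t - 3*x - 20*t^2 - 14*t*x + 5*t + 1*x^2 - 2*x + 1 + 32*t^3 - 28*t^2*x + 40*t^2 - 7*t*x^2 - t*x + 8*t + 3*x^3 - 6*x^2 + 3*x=32*t^3 + 20*t^2 + 2*t + 3*x^3 + x^2*(-7*t - 5) + x*(-28*t^2 - 15*t - 2)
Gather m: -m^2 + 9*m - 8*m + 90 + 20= -m^2 + m + 110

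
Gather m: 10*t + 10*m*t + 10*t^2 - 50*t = 10*m*t + 10*t^2 - 40*t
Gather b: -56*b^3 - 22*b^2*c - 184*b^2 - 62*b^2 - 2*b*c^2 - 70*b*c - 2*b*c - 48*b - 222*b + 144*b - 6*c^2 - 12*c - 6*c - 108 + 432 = -56*b^3 + b^2*(-22*c - 246) + b*(-2*c^2 - 72*c - 126) - 6*c^2 - 18*c + 324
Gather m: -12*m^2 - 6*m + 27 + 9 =-12*m^2 - 6*m + 36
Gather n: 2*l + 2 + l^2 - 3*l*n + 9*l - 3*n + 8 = l^2 + 11*l + n*(-3*l - 3) + 10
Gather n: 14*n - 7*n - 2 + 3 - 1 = 7*n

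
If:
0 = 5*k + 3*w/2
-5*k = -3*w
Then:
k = 0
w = 0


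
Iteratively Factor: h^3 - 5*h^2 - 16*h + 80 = (h - 5)*(h^2 - 16) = (h - 5)*(h + 4)*(h - 4)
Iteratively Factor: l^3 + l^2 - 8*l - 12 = (l + 2)*(l^2 - l - 6) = (l - 3)*(l + 2)*(l + 2)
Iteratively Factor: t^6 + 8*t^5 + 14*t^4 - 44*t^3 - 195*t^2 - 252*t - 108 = (t + 3)*(t^5 + 5*t^4 - t^3 - 41*t^2 - 72*t - 36) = (t + 1)*(t + 3)*(t^4 + 4*t^3 - 5*t^2 - 36*t - 36) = (t + 1)*(t + 2)*(t + 3)*(t^3 + 2*t^2 - 9*t - 18) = (t + 1)*(t + 2)*(t + 3)^2*(t^2 - t - 6) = (t + 1)*(t + 2)^2*(t + 3)^2*(t - 3)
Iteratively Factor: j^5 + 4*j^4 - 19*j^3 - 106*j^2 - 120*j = (j + 3)*(j^4 + j^3 - 22*j^2 - 40*j) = (j + 3)*(j + 4)*(j^3 - 3*j^2 - 10*j) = (j + 2)*(j + 3)*(j + 4)*(j^2 - 5*j) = j*(j + 2)*(j + 3)*(j + 4)*(j - 5)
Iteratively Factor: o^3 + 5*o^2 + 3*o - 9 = (o + 3)*(o^2 + 2*o - 3) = (o + 3)^2*(o - 1)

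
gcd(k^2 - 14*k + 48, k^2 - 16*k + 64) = k - 8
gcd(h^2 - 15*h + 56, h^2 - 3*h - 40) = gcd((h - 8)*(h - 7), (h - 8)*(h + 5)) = h - 8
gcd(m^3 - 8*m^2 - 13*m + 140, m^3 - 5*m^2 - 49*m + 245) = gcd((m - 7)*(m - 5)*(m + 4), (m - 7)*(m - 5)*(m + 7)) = m^2 - 12*m + 35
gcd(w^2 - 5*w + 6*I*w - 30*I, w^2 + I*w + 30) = w + 6*I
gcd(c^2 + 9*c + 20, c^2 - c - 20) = c + 4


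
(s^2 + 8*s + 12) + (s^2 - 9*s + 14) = 2*s^2 - s + 26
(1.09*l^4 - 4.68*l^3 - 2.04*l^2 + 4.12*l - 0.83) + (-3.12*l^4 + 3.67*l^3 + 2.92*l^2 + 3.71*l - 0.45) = -2.03*l^4 - 1.01*l^3 + 0.88*l^2 + 7.83*l - 1.28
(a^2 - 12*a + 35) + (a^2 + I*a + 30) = 2*a^2 - 12*a + I*a + 65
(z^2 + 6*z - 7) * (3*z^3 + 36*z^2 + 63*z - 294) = 3*z^5 + 54*z^4 + 258*z^3 - 168*z^2 - 2205*z + 2058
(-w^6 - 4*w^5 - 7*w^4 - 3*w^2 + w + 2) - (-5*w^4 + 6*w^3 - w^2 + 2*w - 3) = -w^6 - 4*w^5 - 2*w^4 - 6*w^3 - 2*w^2 - w + 5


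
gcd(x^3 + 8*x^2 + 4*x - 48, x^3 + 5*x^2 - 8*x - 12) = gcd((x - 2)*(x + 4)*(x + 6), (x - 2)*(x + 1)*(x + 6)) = x^2 + 4*x - 12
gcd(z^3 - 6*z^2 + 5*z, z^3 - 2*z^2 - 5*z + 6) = z - 1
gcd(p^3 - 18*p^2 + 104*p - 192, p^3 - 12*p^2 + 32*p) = p^2 - 12*p + 32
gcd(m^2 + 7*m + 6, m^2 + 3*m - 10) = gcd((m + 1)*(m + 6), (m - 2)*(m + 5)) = 1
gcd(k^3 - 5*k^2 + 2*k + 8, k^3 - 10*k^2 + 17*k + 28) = k^2 - 3*k - 4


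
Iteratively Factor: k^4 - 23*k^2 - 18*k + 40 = (k + 4)*(k^3 - 4*k^2 - 7*k + 10) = (k - 1)*(k + 4)*(k^2 - 3*k - 10) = (k - 5)*(k - 1)*(k + 4)*(k + 2)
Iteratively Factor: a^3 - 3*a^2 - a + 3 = (a - 3)*(a^2 - 1) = (a - 3)*(a + 1)*(a - 1)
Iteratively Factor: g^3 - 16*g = (g + 4)*(g^2 - 4*g) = g*(g + 4)*(g - 4)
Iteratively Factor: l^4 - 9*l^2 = (l)*(l^3 - 9*l) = l*(l - 3)*(l^2 + 3*l) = l*(l - 3)*(l + 3)*(l)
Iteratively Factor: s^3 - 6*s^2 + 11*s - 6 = (s - 1)*(s^2 - 5*s + 6) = (s - 3)*(s - 1)*(s - 2)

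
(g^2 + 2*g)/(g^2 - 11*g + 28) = g*(g + 2)/(g^2 - 11*g + 28)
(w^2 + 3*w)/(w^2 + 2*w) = (w + 3)/(w + 2)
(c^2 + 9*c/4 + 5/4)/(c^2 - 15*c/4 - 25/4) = (c + 1)/(c - 5)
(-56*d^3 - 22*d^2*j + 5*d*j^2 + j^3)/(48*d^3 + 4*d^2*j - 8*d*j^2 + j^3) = (-7*d - j)/(6*d - j)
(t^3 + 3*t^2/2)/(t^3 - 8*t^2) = (t + 3/2)/(t - 8)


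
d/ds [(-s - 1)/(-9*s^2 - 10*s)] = (-9*s^2 - 18*s - 10)/(s^2*(81*s^2 + 180*s + 100))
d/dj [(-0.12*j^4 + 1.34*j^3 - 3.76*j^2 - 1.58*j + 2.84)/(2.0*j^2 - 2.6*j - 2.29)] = (-0.48*j^5 + 3.616*j^4 - 5.8688*j^3 + 3.7302*j^2 + 5.8608*j + 11.0022)/(4.0*j^4 - 10.4*j^3 - 2.4*j^2 + 11.908*j + 5.2441)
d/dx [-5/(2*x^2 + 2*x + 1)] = 10*(2*x + 1)/(2*x^2 + 2*x + 1)^2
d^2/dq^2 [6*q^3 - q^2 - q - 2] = 36*q - 2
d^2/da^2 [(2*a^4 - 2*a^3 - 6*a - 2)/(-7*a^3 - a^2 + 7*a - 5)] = 4*(-57*a^6 + 714*a^5 - 15*a^4 + 530*a^3 - 1029*a^2 - 96*a + 149)/(343*a^9 + 147*a^8 - 1008*a^7 + 442*a^6 + 1218*a^5 - 1308*a^4 - 28*a^3 + 810*a^2 - 525*a + 125)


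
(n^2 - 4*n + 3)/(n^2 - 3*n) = (n - 1)/n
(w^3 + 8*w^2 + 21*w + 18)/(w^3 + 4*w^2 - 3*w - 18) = (w + 2)/(w - 2)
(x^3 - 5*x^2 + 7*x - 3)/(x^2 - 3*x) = x - 2 + 1/x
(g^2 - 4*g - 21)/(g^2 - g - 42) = (g + 3)/(g + 6)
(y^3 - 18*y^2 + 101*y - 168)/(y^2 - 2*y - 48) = (y^2 - 10*y + 21)/(y + 6)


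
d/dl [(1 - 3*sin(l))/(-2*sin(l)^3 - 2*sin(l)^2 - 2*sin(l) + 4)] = (-6*sin(l)^3 + 2*sin(l) - 5)*cos(l)/(2*(sin(l)^3 + sin(l)^2 + sin(l) - 2)^2)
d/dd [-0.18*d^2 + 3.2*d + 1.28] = 3.2 - 0.36*d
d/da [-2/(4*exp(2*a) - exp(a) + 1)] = (16*exp(a) - 2)*exp(a)/(4*exp(2*a) - exp(a) + 1)^2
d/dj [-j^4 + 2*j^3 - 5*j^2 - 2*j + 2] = -4*j^3 + 6*j^2 - 10*j - 2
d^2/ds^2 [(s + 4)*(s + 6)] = 2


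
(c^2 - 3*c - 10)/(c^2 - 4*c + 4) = (c^2 - 3*c - 10)/(c^2 - 4*c + 4)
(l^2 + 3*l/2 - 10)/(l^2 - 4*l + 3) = (l^2 + 3*l/2 - 10)/(l^2 - 4*l + 3)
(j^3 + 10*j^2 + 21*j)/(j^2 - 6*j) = (j^2 + 10*j + 21)/(j - 6)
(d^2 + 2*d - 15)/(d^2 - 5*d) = (d^2 + 2*d - 15)/(d*(d - 5))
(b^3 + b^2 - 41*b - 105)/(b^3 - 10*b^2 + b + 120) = (b^2 - 2*b - 35)/(b^2 - 13*b + 40)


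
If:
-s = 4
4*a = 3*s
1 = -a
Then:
No Solution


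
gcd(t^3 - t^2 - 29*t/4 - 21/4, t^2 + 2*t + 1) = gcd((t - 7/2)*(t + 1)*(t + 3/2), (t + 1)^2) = t + 1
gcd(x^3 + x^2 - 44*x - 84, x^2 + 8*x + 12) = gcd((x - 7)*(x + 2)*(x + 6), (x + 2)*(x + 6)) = x^2 + 8*x + 12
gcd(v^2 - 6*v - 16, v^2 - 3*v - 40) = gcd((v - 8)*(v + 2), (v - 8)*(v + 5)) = v - 8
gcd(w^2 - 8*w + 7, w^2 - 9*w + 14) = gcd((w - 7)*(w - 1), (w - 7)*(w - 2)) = w - 7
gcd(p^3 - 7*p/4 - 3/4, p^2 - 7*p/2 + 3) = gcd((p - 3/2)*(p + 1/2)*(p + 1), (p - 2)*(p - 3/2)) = p - 3/2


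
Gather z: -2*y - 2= -2*y - 2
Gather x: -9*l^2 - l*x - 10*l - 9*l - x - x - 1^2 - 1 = -9*l^2 - 19*l + x*(-l - 2) - 2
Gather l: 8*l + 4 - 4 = 8*l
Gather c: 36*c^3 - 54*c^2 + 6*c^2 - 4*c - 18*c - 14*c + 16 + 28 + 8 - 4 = 36*c^3 - 48*c^2 - 36*c + 48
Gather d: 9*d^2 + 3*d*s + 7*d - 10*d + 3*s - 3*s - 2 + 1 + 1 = 9*d^2 + d*(3*s - 3)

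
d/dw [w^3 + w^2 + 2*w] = 3*w^2 + 2*w + 2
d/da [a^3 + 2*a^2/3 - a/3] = 3*a^2 + 4*a/3 - 1/3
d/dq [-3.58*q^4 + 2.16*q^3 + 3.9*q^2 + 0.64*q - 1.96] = -14.32*q^3 + 6.48*q^2 + 7.8*q + 0.64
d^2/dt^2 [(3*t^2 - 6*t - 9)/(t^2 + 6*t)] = 6*(-8*t^3 - 9*t^2 - 54*t - 108)/(t^3*(t^3 + 18*t^2 + 108*t + 216))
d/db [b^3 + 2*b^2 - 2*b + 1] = 3*b^2 + 4*b - 2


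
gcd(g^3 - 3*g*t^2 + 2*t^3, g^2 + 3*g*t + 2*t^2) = g + 2*t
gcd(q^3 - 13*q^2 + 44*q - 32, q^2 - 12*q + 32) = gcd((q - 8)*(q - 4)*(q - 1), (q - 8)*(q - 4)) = q^2 - 12*q + 32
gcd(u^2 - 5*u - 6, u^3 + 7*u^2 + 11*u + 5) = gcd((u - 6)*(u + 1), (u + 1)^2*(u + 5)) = u + 1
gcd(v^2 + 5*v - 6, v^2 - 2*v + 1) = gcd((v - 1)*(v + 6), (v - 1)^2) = v - 1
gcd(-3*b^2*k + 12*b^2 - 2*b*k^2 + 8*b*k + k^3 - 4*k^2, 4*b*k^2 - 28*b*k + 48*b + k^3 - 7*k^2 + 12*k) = k - 4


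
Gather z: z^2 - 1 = z^2 - 1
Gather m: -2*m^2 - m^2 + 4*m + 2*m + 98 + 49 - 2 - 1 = -3*m^2 + 6*m + 144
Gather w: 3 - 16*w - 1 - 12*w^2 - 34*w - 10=-12*w^2 - 50*w - 8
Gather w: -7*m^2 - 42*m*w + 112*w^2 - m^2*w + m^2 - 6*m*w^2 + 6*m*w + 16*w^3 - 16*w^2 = -6*m^2 + 16*w^3 + w^2*(96 - 6*m) + w*(-m^2 - 36*m)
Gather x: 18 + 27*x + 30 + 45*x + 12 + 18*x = 90*x + 60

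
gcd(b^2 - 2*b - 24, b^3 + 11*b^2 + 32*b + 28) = 1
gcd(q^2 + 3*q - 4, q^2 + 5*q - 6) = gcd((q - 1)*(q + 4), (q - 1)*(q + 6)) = q - 1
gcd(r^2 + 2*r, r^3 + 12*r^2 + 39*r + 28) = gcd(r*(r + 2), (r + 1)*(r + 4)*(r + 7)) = 1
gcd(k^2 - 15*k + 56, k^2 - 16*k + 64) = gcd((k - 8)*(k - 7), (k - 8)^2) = k - 8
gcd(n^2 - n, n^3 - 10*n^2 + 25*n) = n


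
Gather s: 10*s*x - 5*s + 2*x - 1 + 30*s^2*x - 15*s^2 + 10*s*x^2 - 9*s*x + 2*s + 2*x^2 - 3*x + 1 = s^2*(30*x - 15) + s*(10*x^2 + x - 3) + 2*x^2 - x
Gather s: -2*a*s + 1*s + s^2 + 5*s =s^2 + s*(6 - 2*a)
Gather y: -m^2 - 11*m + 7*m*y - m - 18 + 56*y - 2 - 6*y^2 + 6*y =-m^2 - 12*m - 6*y^2 + y*(7*m + 62) - 20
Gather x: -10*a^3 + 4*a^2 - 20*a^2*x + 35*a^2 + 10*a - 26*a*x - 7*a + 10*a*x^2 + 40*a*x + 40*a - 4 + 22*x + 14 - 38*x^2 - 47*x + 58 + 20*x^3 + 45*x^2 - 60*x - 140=-10*a^3 + 39*a^2 + 43*a + 20*x^3 + x^2*(10*a + 7) + x*(-20*a^2 + 14*a - 85) - 72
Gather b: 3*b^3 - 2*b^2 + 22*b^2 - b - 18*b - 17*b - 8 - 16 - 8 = 3*b^3 + 20*b^2 - 36*b - 32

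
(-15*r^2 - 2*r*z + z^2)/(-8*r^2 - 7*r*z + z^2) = (15*r^2 + 2*r*z - z^2)/(8*r^2 + 7*r*z - z^2)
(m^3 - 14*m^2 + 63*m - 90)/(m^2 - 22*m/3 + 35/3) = 3*(m^2 - 9*m + 18)/(3*m - 7)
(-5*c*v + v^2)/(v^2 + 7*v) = (-5*c + v)/(v + 7)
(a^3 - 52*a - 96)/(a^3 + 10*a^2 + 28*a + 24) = (a - 8)/(a + 2)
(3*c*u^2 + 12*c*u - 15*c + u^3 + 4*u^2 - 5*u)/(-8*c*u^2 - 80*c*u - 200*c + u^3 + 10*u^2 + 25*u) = (3*c*u - 3*c + u^2 - u)/(-8*c*u - 40*c + u^2 + 5*u)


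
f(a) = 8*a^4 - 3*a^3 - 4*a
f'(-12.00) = -56596.00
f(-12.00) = 171120.00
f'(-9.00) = -24061.00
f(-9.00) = 54711.00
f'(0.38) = -3.54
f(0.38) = -1.52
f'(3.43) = 1181.43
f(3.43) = 972.52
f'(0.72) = 3.28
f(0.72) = -1.85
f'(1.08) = 25.81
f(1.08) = 2.78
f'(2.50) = 439.75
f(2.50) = 255.62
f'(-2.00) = -296.00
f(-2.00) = 160.00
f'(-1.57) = -150.02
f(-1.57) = 66.50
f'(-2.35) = -468.99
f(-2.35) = 292.32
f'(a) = 32*a^3 - 9*a^2 - 4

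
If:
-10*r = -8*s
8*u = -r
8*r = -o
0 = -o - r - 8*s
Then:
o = 0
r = 0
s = 0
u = 0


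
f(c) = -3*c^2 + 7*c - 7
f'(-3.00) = 25.00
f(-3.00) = -55.00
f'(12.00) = -65.00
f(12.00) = -355.00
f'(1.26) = -0.56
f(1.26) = -2.94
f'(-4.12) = 31.72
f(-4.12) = -86.76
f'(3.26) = -12.56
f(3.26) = -16.06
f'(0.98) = 1.12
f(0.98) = -3.02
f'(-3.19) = 26.14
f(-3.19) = -59.86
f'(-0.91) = 12.46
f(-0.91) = -15.85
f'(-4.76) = 35.56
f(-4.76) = -108.29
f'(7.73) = -39.38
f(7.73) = -132.15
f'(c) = 7 - 6*c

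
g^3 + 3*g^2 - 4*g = g*(g - 1)*(g + 4)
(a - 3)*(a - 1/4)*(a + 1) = a^3 - 9*a^2/4 - 5*a/2 + 3/4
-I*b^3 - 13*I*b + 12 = (b - 4*I)*(b + 3*I)*(-I*b + 1)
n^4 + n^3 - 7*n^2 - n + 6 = (n - 2)*(n - 1)*(n + 1)*(n + 3)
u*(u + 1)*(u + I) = u^3 + u^2 + I*u^2 + I*u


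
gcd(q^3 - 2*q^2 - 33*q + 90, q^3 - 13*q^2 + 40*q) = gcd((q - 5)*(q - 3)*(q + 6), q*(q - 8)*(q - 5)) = q - 5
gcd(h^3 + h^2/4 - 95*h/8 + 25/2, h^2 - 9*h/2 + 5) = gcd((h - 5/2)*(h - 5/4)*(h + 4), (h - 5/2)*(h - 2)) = h - 5/2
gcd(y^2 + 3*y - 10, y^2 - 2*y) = y - 2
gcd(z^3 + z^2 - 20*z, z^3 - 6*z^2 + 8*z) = z^2 - 4*z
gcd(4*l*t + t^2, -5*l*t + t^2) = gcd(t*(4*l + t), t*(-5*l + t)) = t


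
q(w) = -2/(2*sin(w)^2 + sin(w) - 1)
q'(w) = -2*(-4*sin(w)*cos(w) - cos(w))/(2*sin(w)^2 + sin(w) - 1)^2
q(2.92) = 2.93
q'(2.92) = -7.85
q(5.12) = 8.61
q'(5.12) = -39.24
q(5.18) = 6.69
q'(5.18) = -25.92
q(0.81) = -2.59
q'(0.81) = 8.98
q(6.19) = 1.86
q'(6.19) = 1.08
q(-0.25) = 1.78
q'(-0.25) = 0.02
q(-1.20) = 10.28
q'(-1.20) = -52.19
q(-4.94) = -1.07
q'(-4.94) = 0.63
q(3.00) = 2.44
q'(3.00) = -4.62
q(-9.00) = 1.86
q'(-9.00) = 1.03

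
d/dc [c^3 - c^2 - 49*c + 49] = 3*c^2 - 2*c - 49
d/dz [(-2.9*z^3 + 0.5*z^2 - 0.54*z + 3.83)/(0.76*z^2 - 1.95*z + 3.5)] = (-2.204*z^4 + 11.31*z^3 - 31.0146*z^2 - 2.3216*z + 5.5785)/(0.5776*z^4 - 2.964*z^3 + 9.1225*z^2 - 13.65*z + 12.25)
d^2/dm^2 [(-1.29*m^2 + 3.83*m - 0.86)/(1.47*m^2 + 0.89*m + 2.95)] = (19.927908*m^3 + 22.414266*m^2 - 106.403598*m - 36.467412)/(3.176523*m^6 + 5.769603*m^5 + 22.617126*m^4 + 23.861879*m^3 + 45.38811*m^2 + 23.235675*m + 25.672375)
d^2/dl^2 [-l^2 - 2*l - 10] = -2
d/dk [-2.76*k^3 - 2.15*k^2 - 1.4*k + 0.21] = -8.28*k^2 - 4.3*k - 1.4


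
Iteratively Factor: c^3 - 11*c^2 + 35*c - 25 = (c - 1)*(c^2 - 10*c + 25) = (c - 5)*(c - 1)*(c - 5)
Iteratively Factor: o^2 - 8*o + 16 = (o - 4)*(o - 4)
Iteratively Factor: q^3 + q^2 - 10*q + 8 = (q - 2)*(q^2 + 3*q - 4) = (q - 2)*(q + 4)*(q - 1)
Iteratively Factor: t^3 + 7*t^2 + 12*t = (t + 3)*(t^2 + 4*t) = t*(t + 3)*(t + 4)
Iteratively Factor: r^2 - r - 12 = (r - 4)*(r + 3)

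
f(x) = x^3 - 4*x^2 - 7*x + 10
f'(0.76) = -11.35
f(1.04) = -0.48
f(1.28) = -3.42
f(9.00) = 352.00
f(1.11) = -1.33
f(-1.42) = 9.01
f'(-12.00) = 521.00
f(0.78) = 2.58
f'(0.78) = -11.41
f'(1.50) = -12.25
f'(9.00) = 164.00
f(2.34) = -15.47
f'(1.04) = -12.08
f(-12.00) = -2210.00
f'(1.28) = -12.32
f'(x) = 3*x^2 - 8*x - 7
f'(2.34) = -9.29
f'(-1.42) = 10.41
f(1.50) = -6.12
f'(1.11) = -12.18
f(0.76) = 2.81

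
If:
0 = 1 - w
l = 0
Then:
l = 0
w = 1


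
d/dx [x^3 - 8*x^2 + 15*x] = 3*x^2 - 16*x + 15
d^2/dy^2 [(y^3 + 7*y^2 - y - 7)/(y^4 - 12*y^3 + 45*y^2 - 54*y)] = 2*(y^7 + 27*y^6 - 240*y^5 - 46*y^4 + 2901*y^3 - 3213*y^2 + 4158*y - 2268)/(y^3*(y^7 - 30*y^6 + 378*y^5 - 2592*y^4 + 10449*y^3 - 24786*y^2 + 32076*y - 17496))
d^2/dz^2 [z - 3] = 0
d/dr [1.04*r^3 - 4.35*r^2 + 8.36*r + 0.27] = 3.12*r^2 - 8.7*r + 8.36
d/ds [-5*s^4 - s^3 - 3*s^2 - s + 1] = -20*s^3 - 3*s^2 - 6*s - 1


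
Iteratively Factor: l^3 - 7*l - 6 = (l - 3)*(l^2 + 3*l + 2) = (l - 3)*(l + 2)*(l + 1)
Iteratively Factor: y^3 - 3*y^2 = (y)*(y^2 - 3*y) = y*(y - 3)*(y)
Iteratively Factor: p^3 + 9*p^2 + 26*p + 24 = (p + 2)*(p^2 + 7*p + 12) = (p + 2)*(p + 4)*(p + 3)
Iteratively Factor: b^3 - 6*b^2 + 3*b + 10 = (b - 5)*(b^2 - b - 2) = (b - 5)*(b + 1)*(b - 2)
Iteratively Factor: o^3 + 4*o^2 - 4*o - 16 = (o - 2)*(o^2 + 6*o + 8) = (o - 2)*(o + 4)*(o + 2)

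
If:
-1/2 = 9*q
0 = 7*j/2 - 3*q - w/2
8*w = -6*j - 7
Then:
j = -29/186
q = -1/18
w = -47/62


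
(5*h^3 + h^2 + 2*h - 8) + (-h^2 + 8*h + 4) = 5*h^3 + 10*h - 4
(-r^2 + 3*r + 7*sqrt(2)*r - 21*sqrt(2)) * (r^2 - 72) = -r^4 + 3*r^3 + 7*sqrt(2)*r^3 - 21*sqrt(2)*r^2 + 72*r^2 - 504*sqrt(2)*r - 216*r + 1512*sqrt(2)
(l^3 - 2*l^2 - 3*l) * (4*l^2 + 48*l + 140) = 4*l^5 + 40*l^4 + 32*l^3 - 424*l^2 - 420*l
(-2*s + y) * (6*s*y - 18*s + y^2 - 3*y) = -12*s^2*y + 36*s^2 + 4*s*y^2 - 12*s*y + y^3 - 3*y^2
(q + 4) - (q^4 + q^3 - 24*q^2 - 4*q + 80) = -q^4 - q^3 + 24*q^2 + 5*q - 76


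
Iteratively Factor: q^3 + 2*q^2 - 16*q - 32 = (q + 4)*(q^2 - 2*q - 8) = (q + 2)*(q + 4)*(q - 4)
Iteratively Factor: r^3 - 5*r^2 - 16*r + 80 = (r - 4)*(r^2 - r - 20) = (r - 4)*(r + 4)*(r - 5)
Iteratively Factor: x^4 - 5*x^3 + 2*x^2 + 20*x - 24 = (x - 2)*(x^3 - 3*x^2 - 4*x + 12) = (x - 3)*(x - 2)*(x^2 - 4) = (x - 3)*(x - 2)^2*(x + 2)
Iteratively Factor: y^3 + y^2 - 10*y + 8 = (y - 2)*(y^2 + 3*y - 4) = (y - 2)*(y - 1)*(y + 4)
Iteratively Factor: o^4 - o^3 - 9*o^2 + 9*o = (o + 3)*(o^3 - 4*o^2 + 3*o) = (o - 1)*(o + 3)*(o^2 - 3*o) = (o - 3)*(o - 1)*(o + 3)*(o)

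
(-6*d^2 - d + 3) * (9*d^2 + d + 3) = -54*d^4 - 15*d^3 + 8*d^2 + 9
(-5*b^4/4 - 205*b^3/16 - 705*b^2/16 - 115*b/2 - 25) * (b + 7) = -5*b^5/4 - 345*b^4/16 - 535*b^3/4 - 5855*b^2/16 - 855*b/2 - 175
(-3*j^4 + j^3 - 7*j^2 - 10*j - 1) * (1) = -3*j^4 + j^3 - 7*j^2 - 10*j - 1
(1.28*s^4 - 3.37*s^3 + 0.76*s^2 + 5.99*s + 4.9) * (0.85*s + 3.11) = 1.088*s^5 + 1.1163*s^4 - 9.8347*s^3 + 7.4551*s^2 + 22.7939*s + 15.239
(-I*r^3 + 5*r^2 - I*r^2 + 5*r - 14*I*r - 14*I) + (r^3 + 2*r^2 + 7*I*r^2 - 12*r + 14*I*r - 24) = r^3 - I*r^3 + 7*r^2 + 6*I*r^2 - 7*r - 24 - 14*I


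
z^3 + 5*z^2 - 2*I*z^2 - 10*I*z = z*(z + 5)*(z - 2*I)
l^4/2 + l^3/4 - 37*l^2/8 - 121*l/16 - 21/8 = (l/2 + 1)*(l - 7/2)*(l + 1/2)*(l + 3/2)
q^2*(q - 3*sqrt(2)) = q^3 - 3*sqrt(2)*q^2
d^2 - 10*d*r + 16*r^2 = (d - 8*r)*(d - 2*r)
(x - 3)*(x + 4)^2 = x^3 + 5*x^2 - 8*x - 48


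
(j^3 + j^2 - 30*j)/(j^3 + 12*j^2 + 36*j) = (j - 5)/(j + 6)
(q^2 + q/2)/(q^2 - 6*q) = (q + 1/2)/(q - 6)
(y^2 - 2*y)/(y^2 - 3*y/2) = 2*(y - 2)/(2*y - 3)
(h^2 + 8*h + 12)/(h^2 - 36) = (h + 2)/(h - 6)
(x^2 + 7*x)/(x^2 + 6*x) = (x + 7)/(x + 6)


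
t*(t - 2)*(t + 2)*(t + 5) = t^4 + 5*t^3 - 4*t^2 - 20*t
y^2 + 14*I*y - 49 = (y + 7*I)^2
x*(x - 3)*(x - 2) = x^3 - 5*x^2 + 6*x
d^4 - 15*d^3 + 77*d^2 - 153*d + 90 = (d - 6)*(d - 5)*(d - 3)*(d - 1)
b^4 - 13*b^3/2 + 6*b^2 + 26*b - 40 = (b - 4)*(b - 5/2)*(b - 2)*(b + 2)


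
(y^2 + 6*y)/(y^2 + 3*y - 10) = y*(y + 6)/(y^2 + 3*y - 10)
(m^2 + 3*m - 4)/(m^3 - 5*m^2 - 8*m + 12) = (m + 4)/(m^2 - 4*m - 12)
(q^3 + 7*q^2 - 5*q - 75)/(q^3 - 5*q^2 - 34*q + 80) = (q^2 + 2*q - 15)/(q^2 - 10*q + 16)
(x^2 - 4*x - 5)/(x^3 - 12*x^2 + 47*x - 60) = (x + 1)/(x^2 - 7*x + 12)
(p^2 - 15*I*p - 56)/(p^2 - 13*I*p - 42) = (p - 8*I)/(p - 6*I)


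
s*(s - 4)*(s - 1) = s^3 - 5*s^2 + 4*s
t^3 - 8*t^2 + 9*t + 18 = (t - 6)*(t - 3)*(t + 1)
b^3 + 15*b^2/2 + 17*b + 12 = (b + 3/2)*(b + 2)*(b + 4)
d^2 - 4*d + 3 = (d - 3)*(d - 1)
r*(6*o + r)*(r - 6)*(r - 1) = 6*o*r^3 - 42*o*r^2 + 36*o*r + r^4 - 7*r^3 + 6*r^2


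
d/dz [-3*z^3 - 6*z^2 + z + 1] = -9*z^2 - 12*z + 1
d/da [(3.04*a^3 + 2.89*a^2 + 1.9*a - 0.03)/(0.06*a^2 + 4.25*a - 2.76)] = (0.1824*a^4 + 25.84*a^3 - 13.0027*a^2 - 15.9492*a - 5.1165)/(0.0036*a^4 + 0.51*a^3 + 17.7313*a^2 - 23.46*a + 7.6176)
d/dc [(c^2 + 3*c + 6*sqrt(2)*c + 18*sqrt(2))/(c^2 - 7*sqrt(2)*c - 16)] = (-13*sqrt(2)*c^2 - 3*c^2 - 36*sqrt(2)*c - 32*c - 96*sqrt(2) + 204)/(c^4 - 14*sqrt(2)*c^3 + 66*c^2 + 224*sqrt(2)*c + 256)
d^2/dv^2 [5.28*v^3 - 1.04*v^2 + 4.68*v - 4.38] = 31.68*v - 2.08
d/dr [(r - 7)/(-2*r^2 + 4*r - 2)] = (r - 13)/(2*(r^3 - 3*r^2 + 3*r - 1))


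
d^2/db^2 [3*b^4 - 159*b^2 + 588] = 36*b^2 - 318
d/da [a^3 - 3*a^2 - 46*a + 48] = 3*a^2 - 6*a - 46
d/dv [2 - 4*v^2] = -8*v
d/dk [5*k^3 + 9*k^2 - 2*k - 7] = 15*k^2 + 18*k - 2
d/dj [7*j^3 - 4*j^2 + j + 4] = 21*j^2 - 8*j + 1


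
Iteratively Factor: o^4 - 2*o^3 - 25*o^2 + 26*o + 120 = (o - 3)*(o^3 + o^2 - 22*o - 40) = (o - 3)*(o + 2)*(o^2 - o - 20) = (o - 5)*(o - 3)*(o + 2)*(o + 4)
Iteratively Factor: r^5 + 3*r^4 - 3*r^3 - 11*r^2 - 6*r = (r + 1)*(r^4 + 2*r^3 - 5*r^2 - 6*r) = (r - 2)*(r + 1)*(r^3 + 4*r^2 + 3*r) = r*(r - 2)*(r + 1)*(r^2 + 4*r + 3) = r*(r - 2)*(r + 1)*(r + 3)*(r + 1)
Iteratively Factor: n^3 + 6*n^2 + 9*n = (n + 3)*(n^2 + 3*n) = n*(n + 3)*(n + 3)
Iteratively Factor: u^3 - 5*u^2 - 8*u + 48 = (u - 4)*(u^2 - u - 12) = (u - 4)^2*(u + 3)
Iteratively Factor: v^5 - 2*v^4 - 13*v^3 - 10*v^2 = (v + 2)*(v^4 - 4*v^3 - 5*v^2) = (v + 1)*(v + 2)*(v^3 - 5*v^2) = v*(v + 1)*(v + 2)*(v^2 - 5*v) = v*(v - 5)*(v + 1)*(v + 2)*(v)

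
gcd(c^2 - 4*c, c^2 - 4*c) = c^2 - 4*c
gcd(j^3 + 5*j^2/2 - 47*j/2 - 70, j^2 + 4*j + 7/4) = j + 7/2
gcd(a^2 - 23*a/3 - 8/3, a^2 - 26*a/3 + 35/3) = 1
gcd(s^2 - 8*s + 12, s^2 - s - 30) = s - 6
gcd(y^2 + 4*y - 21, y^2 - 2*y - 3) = y - 3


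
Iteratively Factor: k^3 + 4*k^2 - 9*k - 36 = (k + 4)*(k^2 - 9) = (k + 3)*(k + 4)*(k - 3)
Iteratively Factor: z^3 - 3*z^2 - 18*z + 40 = (z + 4)*(z^2 - 7*z + 10) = (z - 5)*(z + 4)*(z - 2)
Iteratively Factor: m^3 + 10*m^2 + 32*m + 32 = (m + 2)*(m^2 + 8*m + 16) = (m + 2)*(m + 4)*(m + 4)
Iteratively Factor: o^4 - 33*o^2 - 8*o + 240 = (o + 4)*(o^3 - 4*o^2 - 17*o + 60) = (o + 4)^2*(o^2 - 8*o + 15) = (o - 5)*(o + 4)^2*(o - 3)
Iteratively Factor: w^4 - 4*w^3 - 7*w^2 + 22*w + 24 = (w - 4)*(w^3 - 7*w - 6) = (w - 4)*(w - 3)*(w^2 + 3*w + 2) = (w - 4)*(w - 3)*(w + 2)*(w + 1)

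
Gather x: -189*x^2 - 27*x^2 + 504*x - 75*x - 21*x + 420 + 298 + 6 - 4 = -216*x^2 + 408*x + 720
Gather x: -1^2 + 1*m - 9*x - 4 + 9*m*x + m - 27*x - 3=2*m + x*(9*m - 36) - 8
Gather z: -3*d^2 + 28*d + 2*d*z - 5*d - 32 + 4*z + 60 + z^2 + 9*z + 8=-3*d^2 + 23*d + z^2 + z*(2*d + 13) + 36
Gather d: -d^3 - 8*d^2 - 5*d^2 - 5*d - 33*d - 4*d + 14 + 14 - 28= -d^3 - 13*d^2 - 42*d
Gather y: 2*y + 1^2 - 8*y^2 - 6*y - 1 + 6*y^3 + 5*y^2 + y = 6*y^3 - 3*y^2 - 3*y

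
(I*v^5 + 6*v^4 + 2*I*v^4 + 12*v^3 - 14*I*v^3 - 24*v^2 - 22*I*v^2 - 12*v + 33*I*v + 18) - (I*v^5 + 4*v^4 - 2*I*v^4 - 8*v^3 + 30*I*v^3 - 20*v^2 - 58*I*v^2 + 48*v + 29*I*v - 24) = 2*v^4 + 4*I*v^4 + 20*v^3 - 44*I*v^3 - 4*v^2 + 36*I*v^2 - 60*v + 4*I*v + 42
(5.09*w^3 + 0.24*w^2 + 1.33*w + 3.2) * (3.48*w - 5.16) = 17.7132*w^4 - 25.4292*w^3 + 3.39*w^2 + 4.2732*w - 16.512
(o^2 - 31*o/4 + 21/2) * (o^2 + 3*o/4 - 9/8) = o^4 - 7*o^3 + 57*o^2/16 + 531*o/32 - 189/16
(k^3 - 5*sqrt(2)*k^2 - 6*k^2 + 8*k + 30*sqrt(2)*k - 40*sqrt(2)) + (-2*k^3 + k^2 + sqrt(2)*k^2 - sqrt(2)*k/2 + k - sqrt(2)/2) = -k^3 - 4*sqrt(2)*k^2 - 5*k^2 + 9*k + 59*sqrt(2)*k/2 - 81*sqrt(2)/2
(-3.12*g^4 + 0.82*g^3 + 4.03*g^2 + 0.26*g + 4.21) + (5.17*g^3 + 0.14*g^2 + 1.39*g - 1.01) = -3.12*g^4 + 5.99*g^3 + 4.17*g^2 + 1.65*g + 3.2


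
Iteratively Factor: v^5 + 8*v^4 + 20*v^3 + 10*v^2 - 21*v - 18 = (v + 1)*(v^4 + 7*v^3 + 13*v^2 - 3*v - 18) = (v + 1)*(v + 2)*(v^3 + 5*v^2 + 3*v - 9) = (v + 1)*(v + 2)*(v + 3)*(v^2 + 2*v - 3) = (v - 1)*(v + 1)*(v + 2)*(v + 3)*(v + 3)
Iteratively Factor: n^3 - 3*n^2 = (n)*(n^2 - 3*n) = n^2*(n - 3)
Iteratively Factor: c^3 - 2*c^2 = (c)*(c^2 - 2*c) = c*(c - 2)*(c)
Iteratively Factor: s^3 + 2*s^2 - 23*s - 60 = (s + 4)*(s^2 - 2*s - 15) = (s + 3)*(s + 4)*(s - 5)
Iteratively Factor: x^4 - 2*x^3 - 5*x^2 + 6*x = (x - 1)*(x^3 - x^2 - 6*x) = x*(x - 1)*(x^2 - x - 6) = x*(x - 3)*(x - 1)*(x + 2)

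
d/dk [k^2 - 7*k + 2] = 2*k - 7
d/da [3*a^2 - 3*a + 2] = 6*a - 3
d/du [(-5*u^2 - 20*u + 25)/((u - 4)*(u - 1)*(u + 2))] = 5*(u^2 + 10*u - 2)/(u^4 - 4*u^3 - 12*u^2 + 32*u + 64)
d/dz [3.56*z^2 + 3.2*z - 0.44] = 7.12*z + 3.2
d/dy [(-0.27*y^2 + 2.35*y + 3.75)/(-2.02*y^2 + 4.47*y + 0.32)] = (3.5401*y^2 + 14.9772*y - 16.0105)/(4.0804*y^4 - 18.0588*y^3 + 18.6881*y^2 + 2.8608*y + 0.1024)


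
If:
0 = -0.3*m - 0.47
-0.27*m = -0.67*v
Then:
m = -1.57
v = -0.63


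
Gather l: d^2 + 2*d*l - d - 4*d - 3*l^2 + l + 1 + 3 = d^2 - 5*d - 3*l^2 + l*(2*d + 1) + 4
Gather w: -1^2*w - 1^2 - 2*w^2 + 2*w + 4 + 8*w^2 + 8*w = 6*w^2 + 9*w + 3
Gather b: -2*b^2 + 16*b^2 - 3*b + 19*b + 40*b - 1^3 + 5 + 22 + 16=14*b^2 + 56*b + 42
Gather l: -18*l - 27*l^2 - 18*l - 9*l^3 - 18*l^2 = -9*l^3 - 45*l^2 - 36*l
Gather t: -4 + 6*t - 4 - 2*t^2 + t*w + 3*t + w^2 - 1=-2*t^2 + t*(w + 9) + w^2 - 9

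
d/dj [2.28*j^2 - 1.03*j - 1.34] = 4.56*j - 1.03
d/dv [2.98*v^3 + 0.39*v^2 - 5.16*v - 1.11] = 8.94*v^2 + 0.78*v - 5.16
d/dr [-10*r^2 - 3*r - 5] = -20*r - 3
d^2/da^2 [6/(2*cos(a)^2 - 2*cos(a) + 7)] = 12*(8*sin(a)^4 + 22*sin(a)^2 + 29*cos(a)/2 - 3*cos(3*a)/2 - 20)/(2*sin(a)^2 + 2*cos(a) - 9)^3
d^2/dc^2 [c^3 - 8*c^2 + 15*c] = 6*c - 16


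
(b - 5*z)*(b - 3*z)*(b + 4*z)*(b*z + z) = b^4*z - 4*b^3*z^2 + b^3*z - 17*b^2*z^3 - 4*b^2*z^2 + 60*b*z^4 - 17*b*z^3 + 60*z^4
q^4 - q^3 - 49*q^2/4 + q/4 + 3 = (q - 4)*(q - 1/2)*(q + 1/2)*(q + 3)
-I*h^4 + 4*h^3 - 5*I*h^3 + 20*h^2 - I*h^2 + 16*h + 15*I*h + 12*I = (h + 4)*(h + I)*(h + 3*I)*(-I*h - I)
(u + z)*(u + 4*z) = u^2 + 5*u*z + 4*z^2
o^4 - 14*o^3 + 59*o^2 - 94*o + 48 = (o - 8)*(o - 3)*(o - 2)*(o - 1)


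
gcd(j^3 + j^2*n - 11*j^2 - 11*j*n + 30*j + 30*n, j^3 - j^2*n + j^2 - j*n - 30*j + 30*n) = j - 5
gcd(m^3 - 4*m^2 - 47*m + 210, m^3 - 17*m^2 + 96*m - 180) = m^2 - 11*m + 30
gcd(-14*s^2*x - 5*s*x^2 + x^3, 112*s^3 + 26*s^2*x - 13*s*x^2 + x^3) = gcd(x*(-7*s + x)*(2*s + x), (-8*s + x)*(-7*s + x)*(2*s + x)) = -14*s^2 - 5*s*x + x^2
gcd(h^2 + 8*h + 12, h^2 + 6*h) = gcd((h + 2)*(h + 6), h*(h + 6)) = h + 6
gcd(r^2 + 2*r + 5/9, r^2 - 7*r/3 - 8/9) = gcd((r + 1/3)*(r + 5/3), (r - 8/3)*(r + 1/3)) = r + 1/3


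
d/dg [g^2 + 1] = 2*g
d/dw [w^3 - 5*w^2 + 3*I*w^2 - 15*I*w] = 3*w^2 + w*(-10 + 6*I) - 15*I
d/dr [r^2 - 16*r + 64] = 2*r - 16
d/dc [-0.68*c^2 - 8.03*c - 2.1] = -1.36*c - 8.03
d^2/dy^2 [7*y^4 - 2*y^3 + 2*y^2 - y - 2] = 84*y^2 - 12*y + 4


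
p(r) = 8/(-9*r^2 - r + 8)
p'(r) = 8*(18*r + 1)/(-9*r^2 - r + 8)^2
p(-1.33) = -1.21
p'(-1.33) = -4.23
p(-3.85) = -0.07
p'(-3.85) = -0.04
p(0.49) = 1.50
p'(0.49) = 2.75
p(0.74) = 3.43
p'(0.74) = 21.07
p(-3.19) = -0.10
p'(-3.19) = -0.07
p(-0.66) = 1.69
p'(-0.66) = -3.87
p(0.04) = 1.01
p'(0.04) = 0.22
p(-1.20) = -2.13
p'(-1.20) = -11.66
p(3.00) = -0.11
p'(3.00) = 0.08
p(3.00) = -0.11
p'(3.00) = 0.08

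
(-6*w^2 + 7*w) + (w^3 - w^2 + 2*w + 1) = w^3 - 7*w^2 + 9*w + 1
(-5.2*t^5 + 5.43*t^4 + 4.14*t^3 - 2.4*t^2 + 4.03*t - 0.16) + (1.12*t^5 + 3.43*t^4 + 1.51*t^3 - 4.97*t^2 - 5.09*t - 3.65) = -4.08*t^5 + 8.86*t^4 + 5.65*t^3 - 7.37*t^2 - 1.06*t - 3.81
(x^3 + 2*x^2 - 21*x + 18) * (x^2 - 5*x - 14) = x^5 - 3*x^4 - 45*x^3 + 95*x^2 + 204*x - 252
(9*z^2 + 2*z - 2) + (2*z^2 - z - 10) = 11*z^2 + z - 12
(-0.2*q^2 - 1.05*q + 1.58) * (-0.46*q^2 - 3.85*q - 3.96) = 0.092*q^4 + 1.253*q^3 + 4.1077*q^2 - 1.925*q - 6.2568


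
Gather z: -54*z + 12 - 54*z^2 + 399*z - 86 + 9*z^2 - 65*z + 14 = -45*z^2 + 280*z - 60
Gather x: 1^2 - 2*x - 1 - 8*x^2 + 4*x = -8*x^2 + 2*x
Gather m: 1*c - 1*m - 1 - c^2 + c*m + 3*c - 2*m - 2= -c^2 + 4*c + m*(c - 3) - 3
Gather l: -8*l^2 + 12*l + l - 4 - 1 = -8*l^2 + 13*l - 5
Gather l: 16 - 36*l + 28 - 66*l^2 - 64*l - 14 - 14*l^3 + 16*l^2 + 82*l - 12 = -14*l^3 - 50*l^2 - 18*l + 18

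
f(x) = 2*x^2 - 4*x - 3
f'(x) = 4*x - 4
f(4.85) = 24.64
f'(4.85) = 15.40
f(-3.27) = 31.47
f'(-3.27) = -17.08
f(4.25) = 16.12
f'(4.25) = 13.00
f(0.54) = -4.58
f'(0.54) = -1.84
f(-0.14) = -2.40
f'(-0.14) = -4.56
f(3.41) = 6.62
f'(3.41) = 9.64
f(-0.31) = -1.57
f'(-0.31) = -5.24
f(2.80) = 1.48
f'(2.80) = 7.20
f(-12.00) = 333.00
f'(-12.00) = -52.00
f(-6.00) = 93.00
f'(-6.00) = -28.00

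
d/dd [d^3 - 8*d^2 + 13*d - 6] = 3*d^2 - 16*d + 13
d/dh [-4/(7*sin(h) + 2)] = 28*cos(h)/(7*sin(h) + 2)^2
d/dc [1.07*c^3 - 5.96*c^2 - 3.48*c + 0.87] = 3.21*c^2 - 11.92*c - 3.48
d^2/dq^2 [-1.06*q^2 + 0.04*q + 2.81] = -2.12000000000000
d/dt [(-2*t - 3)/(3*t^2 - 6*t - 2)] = 2*(3*t^2 + 9*t - 7)/(9*t^4 - 36*t^3 + 24*t^2 + 24*t + 4)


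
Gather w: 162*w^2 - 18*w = 162*w^2 - 18*w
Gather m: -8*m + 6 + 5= 11 - 8*m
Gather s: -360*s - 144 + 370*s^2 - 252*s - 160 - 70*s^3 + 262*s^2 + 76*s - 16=-70*s^3 + 632*s^2 - 536*s - 320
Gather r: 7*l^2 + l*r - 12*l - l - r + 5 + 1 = 7*l^2 - 13*l + r*(l - 1) + 6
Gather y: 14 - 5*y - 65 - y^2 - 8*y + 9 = -y^2 - 13*y - 42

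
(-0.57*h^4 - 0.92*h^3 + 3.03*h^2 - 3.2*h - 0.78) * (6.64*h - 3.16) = -3.7848*h^5 - 4.3076*h^4 + 23.0264*h^3 - 30.8228*h^2 + 4.9328*h + 2.4648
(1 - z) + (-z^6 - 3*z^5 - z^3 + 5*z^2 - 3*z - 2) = -z^6 - 3*z^5 - z^3 + 5*z^2 - 4*z - 1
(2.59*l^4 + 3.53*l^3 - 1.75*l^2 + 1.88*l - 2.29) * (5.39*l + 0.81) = 13.9601*l^5 + 21.1246*l^4 - 6.5732*l^3 + 8.7157*l^2 - 10.8203*l - 1.8549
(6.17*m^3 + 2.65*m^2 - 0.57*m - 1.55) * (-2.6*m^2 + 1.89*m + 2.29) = -16.042*m^5 + 4.7713*m^4 + 20.6198*m^3 + 9.0212*m^2 - 4.2348*m - 3.5495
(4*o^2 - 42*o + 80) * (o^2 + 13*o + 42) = 4*o^4 + 10*o^3 - 298*o^2 - 724*o + 3360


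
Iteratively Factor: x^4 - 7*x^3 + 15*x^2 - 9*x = (x - 3)*(x^3 - 4*x^2 + 3*x) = x*(x - 3)*(x^2 - 4*x + 3) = x*(x - 3)^2*(x - 1)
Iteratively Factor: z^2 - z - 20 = (z + 4)*(z - 5)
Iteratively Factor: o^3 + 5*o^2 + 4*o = (o + 1)*(o^2 + 4*o) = (o + 1)*(o + 4)*(o)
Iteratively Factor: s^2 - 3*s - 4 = (s - 4)*(s + 1)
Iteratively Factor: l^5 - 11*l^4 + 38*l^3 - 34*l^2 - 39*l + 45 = (l + 1)*(l^4 - 12*l^3 + 50*l^2 - 84*l + 45) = (l - 5)*(l + 1)*(l^3 - 7*l^2 + 15*l - 9) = (l - 5)*(l - 1)*(l + 1)*(l^2 - 6*l + 9) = (l - 5)*(l - 3)*(l - 1)*(l + 1)*(l - 3)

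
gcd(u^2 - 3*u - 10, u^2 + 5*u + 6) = u + 2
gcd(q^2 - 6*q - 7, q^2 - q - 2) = q + 1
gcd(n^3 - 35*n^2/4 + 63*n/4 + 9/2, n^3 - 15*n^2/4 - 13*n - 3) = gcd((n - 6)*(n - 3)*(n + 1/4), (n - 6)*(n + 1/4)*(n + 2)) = n^2 - 23*n/4 - 3/2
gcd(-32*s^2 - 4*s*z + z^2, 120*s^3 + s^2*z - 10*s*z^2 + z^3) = -8*s + z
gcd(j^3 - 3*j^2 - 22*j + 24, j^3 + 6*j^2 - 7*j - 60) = j + 4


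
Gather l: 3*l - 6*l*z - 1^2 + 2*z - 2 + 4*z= l*(3 - 6*z) + 6*z - 3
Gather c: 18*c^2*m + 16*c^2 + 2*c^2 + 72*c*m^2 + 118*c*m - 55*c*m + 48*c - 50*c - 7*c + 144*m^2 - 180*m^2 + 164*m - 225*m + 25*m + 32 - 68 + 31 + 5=c^2*(18*m + 18) + c*(72*m^2 + 63*m - 9) - 36*m^2 - 36*m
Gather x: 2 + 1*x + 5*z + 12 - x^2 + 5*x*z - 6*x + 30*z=-x^2 + x*(5*z - 5) + 35*z + 14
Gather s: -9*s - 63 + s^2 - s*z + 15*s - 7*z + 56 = s^2 + s*(6 - z) - 7*z - 7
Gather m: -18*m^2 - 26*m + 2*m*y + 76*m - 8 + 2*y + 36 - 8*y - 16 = -18*m^2 + m*(2*y + 50) - 6*y + 12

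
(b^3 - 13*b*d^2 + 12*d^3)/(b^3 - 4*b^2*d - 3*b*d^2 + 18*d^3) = (b^2 + 3*b*d - 4*d^2)/(b^2 - b*d - 6*d^2)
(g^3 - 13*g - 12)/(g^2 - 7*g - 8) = (g^2 - g - 12)/(g - 8)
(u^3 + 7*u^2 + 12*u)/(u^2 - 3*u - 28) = u*(u + 3)/(u - 7)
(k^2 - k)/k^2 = (k - 1)/k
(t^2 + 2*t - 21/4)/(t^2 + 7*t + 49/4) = (2*t - 3)/(2*t + 7)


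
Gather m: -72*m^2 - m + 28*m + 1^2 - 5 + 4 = -72*m^2 + 27*m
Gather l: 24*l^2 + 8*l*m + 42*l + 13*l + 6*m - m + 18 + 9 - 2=24*l^2 + l*(8*m + 55) + 5*m + 25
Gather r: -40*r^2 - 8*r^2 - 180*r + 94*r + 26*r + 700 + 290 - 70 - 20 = -48*r^2 - 60*r + 900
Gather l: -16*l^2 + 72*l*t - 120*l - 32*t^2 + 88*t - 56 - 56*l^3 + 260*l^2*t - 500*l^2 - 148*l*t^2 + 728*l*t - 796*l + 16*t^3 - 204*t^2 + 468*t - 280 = -56*l^3 + l^2*(260*t - 516) + l*(-148*t^2 + 800*t - 916) + 16*t^3 - 236*t^2 + 556*t - 336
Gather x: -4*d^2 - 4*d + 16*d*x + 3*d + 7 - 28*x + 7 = -4*d^2 - d + x*(16*d - 28) + 14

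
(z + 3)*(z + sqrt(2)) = z^2 + sqrt(2)*z + 3*z + 3*sqrt(2)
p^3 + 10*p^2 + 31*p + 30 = (p + 2)*(p + 3)*(p + 5)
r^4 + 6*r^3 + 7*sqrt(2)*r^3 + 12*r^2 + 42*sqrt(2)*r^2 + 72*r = r*(r + 6)*(r + sqrt(2))*(r + 6*sqrt(2))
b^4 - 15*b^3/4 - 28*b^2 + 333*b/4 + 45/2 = (b - 6)*(b - 3)*(b + 1/4)*(b + 5)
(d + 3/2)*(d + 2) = d^2 + 7*d/2 + 3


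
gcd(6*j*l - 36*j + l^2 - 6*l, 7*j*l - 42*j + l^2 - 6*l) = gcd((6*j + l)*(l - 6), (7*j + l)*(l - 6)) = l - 6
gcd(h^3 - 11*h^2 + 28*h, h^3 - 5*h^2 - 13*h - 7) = h - 7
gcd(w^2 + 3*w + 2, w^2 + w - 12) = 1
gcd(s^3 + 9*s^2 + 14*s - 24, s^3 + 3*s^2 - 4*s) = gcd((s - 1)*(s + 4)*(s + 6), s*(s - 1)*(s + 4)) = s^2 + 3*s - 4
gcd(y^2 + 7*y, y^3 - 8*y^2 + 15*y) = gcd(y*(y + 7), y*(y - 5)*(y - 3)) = y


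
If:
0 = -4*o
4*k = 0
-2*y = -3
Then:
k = 0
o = 0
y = 3/2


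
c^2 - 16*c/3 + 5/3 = (c - 5)*(c - 1/3)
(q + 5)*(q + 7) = q^2 + 12*q + 35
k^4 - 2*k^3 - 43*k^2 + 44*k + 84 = (k - 7)*(k - 2)*(k + 1)*(k + 6)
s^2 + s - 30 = (s - 5)*(s + 6)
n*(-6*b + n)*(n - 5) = -6*b*n^2 + 30*b*n + n^3 - 5*n^2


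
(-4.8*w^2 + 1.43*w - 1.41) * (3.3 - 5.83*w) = 27.984*w^3 - 24.1769*w^2 + 12.9393*w - 4.653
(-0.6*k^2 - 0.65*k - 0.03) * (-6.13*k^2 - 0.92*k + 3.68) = 3.678*k^4 + 4.5365*k^3 - 1.4261*k^2 - 2.3644*k - 0.1104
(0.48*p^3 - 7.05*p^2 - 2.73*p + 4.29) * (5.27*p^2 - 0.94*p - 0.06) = 2.5296*p^5 - 37.6047*p^4 - 7.7889*p^3 + 25.5975*p^2 - 3.8688*p - 0.2574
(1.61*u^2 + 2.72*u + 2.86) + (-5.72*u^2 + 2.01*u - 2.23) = -4.11*u^2 + 4.73*u + 0.63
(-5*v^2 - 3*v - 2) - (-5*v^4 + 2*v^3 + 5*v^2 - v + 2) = 5*v^4 - 2*v^3 - 10*v^2 - 2*v - 4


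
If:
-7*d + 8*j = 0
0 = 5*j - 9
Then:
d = 72/35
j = 9/5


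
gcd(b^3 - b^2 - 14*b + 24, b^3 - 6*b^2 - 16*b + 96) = b + 4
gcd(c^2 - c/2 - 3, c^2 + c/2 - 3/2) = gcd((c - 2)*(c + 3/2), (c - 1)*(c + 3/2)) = c + 3/2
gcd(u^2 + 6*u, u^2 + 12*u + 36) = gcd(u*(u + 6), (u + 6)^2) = u + 6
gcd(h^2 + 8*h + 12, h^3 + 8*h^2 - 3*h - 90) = h + 6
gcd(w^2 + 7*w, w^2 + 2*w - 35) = w + 7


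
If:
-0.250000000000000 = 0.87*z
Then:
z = -0.29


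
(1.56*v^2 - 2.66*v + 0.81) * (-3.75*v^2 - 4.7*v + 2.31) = -5.85*v^4 + 2.643*v^3 + 13.0681*v^2 - 9.9516*v + 1.8711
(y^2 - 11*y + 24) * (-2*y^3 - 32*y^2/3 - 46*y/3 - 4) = -2*y^5 + 34*y^4/3 + 54*y^3 - 274*y^2/3 - 324*y - 96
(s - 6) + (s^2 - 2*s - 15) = s^2 - s - 21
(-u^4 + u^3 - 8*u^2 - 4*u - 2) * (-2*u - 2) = 2*u^5 + 14*u^3 + 24*u^2 + 12*u + 4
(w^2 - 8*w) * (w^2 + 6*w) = w^4 - 2*w^3 - 48*w^2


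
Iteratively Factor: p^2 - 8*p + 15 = (p - 3)*(p - 5)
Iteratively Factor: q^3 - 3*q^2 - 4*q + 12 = (q - 2)*(q^2 - q - 6) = (q - 3)*(q - 2)*(q + 2)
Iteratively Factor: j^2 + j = (j)*(j + 1)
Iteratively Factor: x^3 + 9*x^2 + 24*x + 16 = (x + 1)*(x^2 + 8*x + 16) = (x + 1)*(x + 4)*(x + 4)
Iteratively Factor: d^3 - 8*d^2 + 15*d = (d - 3)*(d^2 - 5*d) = d*(d - 3)*(d - 5)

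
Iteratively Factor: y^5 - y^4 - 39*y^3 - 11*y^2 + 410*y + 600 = (y + 2)*(y^4 - 3*y^3 - 33*y^2 + 55*y + 300) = (y + 2)*(y + 3)*(y^3 - 6*y^2 - 15*y + 100) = (y - 5)*(y + 2)*(y + 3)*(y^2 - y - 20) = (y - 5)*(y + 2)*(y + 3)*(y + 4)*(y - 5)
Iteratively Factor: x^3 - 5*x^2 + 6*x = (x)*(x^2 - 5*x + 6) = x*(x - 3)*(x - 2)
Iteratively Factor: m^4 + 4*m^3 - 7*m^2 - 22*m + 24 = (m + 3)*(m^3 + m^2 - 10*m + 8) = (m + 3)*(m + 4)*(m^2 - 3*m + 2) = (m - 2)*(m + 3)*(m + 4)*(m - 1)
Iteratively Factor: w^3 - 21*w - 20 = (w - 5)*(w^2 + 5*w + 4) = (w - 5)*(w + 4)*(w + 1)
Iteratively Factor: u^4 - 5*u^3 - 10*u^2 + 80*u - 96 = (u - 3)*(u^3 - 2*u^2 - 16*u + 32) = (u - 3)*(u + 4)*(u^2 - 6*u + 8) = (u - 4)*(u - 3)*(u + 4)*(u - 2)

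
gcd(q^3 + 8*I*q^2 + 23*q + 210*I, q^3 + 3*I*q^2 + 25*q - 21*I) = q + 7*I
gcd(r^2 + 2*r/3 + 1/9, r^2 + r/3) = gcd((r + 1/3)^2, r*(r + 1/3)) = r + 1/3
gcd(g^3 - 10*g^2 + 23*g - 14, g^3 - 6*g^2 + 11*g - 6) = g^2 - 3*g + 2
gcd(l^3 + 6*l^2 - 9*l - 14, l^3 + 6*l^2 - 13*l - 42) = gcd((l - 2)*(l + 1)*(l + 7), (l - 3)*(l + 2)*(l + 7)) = l + 7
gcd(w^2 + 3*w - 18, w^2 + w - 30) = w + 6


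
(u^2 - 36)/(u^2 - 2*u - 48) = (u - 6)/(u - 8)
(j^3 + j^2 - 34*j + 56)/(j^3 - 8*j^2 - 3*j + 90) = (j^3 + j^2 - 34*j + 56)/(j^3 - 8*j^2 - 3*j + 90)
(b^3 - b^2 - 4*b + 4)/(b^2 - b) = b - 4/b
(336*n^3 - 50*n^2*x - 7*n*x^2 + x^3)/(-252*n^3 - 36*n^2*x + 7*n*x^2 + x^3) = (-8*n + x)/(6*n + x)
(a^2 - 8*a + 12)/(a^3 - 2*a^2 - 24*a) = (a - 2)/(a*(a + 4))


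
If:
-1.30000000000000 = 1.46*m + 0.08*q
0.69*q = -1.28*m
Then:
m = -0.99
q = 1.84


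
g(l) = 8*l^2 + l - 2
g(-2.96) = 65.13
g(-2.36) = 40.20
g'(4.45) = 72.20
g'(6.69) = 108.04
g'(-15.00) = -239.00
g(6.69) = 362.74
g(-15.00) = 1783.00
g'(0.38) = 7.08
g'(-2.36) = -36.76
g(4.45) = 160.87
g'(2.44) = 40.04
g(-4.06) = 125.81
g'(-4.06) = -63.96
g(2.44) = 48.07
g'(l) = 16*l + 1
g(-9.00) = 637.00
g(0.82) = 4.20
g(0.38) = -0.46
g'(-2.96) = -46.36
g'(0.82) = 14.12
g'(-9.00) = -143.00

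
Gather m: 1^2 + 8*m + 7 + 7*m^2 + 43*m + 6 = 7*m^2 + 51*m + 14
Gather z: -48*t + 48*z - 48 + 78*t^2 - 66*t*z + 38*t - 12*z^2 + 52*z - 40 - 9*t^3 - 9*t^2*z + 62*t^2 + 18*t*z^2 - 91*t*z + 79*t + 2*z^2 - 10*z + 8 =-9*t^3 + 140*t^2 + 69*t + z^2*(18*t - 10) + z*(-9*t^2 - 157*t + 90) - 80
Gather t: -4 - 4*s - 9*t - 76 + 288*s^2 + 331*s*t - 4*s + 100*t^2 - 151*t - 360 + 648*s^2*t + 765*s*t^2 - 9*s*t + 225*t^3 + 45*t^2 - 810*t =288*s^2 - 8*s + 225*t^3 + t^2*(765*s + 145) + t*(648*s^2 + 322*s - 970) - 440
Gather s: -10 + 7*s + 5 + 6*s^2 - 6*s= 6*s^2 + s - 5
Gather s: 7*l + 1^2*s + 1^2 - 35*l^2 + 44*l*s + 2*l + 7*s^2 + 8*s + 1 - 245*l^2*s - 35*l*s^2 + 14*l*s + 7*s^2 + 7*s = -35*l^2 + 9*l + s^2*(14 - 35*l) + s*(-245*l^2 + 58*l + 16) + 2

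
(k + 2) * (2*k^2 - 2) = 2*k^3 + 4*k^2 - 2*k - 4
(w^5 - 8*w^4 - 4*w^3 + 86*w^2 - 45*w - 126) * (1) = w^5 - 8*w^4 - 4*w^3 + 86*w^2 - 45*w - 126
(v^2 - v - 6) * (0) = 0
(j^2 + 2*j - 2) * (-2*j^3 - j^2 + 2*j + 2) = -2*j^5 - 5*j^4 + 4*j^3 + 8*j^2 - 4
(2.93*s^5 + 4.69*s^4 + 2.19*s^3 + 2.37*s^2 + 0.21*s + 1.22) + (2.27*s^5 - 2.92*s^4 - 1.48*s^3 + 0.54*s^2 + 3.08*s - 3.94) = 5.2*s^5 + 1.77*s^4 + 0.71*s^3 + 2.91*s^2 + 3.29*s - 2.72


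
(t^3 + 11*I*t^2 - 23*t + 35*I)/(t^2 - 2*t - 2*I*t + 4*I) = (t^3 + 11*I*t^2 - 23*t + 35*I)/(t^2 - 2*t - 2*I*t + 4*I)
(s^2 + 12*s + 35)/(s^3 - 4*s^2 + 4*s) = (s^2 + 12*s + 35)/(s*(s^2 - 4*s + 4))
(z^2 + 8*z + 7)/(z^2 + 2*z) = (z^2 + 8*z + 7)/(z*(z + 2))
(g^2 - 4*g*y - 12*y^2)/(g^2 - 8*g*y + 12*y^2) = (-g - 2*y)/(-g + 2*y)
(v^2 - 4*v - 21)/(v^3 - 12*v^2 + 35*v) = (v + 3)/(v*(v - 5))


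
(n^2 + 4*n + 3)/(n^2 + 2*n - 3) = (n + 1)/(n - 1)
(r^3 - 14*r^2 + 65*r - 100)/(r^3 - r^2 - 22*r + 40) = (r^2 - 10*r + 25)/(r^2 + 3*r - 10)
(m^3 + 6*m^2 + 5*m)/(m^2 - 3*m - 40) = m*(m + 1)/(m - 8)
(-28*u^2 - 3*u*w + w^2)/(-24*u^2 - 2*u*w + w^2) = (7*u - w)/(6*u - w)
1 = 1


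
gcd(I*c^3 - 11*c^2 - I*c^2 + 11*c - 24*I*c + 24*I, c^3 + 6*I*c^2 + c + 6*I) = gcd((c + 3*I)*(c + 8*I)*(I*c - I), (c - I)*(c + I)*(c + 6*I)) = 1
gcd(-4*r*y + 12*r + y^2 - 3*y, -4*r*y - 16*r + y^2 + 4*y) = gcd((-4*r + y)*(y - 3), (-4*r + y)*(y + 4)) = -4*r + y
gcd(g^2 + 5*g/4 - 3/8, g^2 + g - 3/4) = g + 3/2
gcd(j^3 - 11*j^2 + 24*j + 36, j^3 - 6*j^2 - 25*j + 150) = j - 6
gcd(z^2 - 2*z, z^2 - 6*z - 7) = 1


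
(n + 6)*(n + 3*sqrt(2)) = n^2 + 3*sqrt(2)*n + 6*n + 18*sqrt(2)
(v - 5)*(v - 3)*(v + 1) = v^3 - 7*v^2 + 7*v + 15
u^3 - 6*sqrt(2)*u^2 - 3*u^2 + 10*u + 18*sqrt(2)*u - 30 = (u - 3)*(u - 5*sqrt(2))*(u - sqrt(2))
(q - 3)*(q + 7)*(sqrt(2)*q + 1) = sqrt(2)*q^3 + q^2 + 4*sqrt(2)*q^2 - 21*sqrt(2)*q + 4*q - 21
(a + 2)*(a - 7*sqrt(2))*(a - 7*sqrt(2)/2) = a^3 - 21*sqrt(2)*a^2/2 + 2*a^2 - 21*sqrt(2)*a + 49*a + 98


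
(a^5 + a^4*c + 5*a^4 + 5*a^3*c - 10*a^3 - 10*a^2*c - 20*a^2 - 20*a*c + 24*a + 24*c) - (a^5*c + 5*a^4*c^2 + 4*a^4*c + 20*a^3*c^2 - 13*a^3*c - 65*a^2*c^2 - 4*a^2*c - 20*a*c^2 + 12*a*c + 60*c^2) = -a^5*c + a^5 - 5*a^4*c^2 - 3*a^4*c + 5*a^4 - 20*a^3*c^2 + 18*a^3*c - 10*a^3 + 65*a^2*c^2 - 6*a^2*c - 20*a^2 + 20*a*c^2 - 32*a*c + 24*a - 60*c^2 + 24*c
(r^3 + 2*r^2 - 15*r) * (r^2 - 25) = r^5 + 2*r^4 - 40*r^3 - 50*r^2 + 375*r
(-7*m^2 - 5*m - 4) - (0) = -7*m^2 - 5*m - 4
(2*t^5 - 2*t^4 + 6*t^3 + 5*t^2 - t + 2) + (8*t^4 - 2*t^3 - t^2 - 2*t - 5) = 2*t^5 + 6*t^4 + 4*t^3 + 4*t^2 - 3*t - 3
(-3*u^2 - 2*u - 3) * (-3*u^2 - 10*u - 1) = 9*u^4 + 36*u^3 + 32*u^2 + 32*u + 3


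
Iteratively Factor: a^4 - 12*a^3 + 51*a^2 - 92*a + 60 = (a - 3)*(a^3 - 9*a^2 + 24*a - 20) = (a - 3)*(a - 2)*(a^2 - 7*a + 10) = (a - 5)*(a - 3)*(a - 2)*(a - 2)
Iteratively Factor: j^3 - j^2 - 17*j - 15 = (j - 5)*(j^2 + 4*j + 3) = (j - 5)*(j + 1)*(j + 3)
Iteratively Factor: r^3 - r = (r)*(r^2 - 1) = r*(r - 1)*(r + 1)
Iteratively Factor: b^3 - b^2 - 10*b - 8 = (b + 2)*(b^2 - 3*b - 4) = (b + 1)*(b + 2)*(b - 4)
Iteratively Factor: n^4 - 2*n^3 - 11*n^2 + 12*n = (n - 4)*(n^3 + 2*n^2 - 3*n) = n*(n - 4)*(n^2 + 2*n - 3) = n*(n - 4)*(n + 3)*(n - 1)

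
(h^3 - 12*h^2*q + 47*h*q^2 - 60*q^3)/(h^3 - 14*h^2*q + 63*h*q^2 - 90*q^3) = (-h + 4*q)/(-h + 6*q)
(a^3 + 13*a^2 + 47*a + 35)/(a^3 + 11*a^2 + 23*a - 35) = (a + 1)/(a - 1)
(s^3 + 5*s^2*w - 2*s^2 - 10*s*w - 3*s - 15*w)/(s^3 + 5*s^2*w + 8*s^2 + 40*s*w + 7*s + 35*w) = (s - 3)/(s + 7)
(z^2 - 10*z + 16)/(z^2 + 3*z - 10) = (z - 8)/(z + 5)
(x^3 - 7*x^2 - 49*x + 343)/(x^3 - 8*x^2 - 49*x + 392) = (x - 7)/(x - 8)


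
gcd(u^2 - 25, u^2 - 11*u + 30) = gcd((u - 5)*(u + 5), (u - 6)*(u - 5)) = u - 5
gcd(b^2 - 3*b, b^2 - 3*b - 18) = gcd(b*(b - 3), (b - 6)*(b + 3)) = 1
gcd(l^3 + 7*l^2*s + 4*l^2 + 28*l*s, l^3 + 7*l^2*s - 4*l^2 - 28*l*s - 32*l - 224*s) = l^2 + 7*l*s + 4*l + 28*s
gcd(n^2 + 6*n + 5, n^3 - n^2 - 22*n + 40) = n + 5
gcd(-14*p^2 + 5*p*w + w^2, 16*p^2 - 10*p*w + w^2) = 2*p - w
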